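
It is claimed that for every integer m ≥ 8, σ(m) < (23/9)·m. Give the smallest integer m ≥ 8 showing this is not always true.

We need the least integer m ≥ 8 for which the claim fails.
For m = 8, 9, 10, 11, …, 45, 46, 47 the conclusion holds.
m = 48: σ(48) = 124; 124 ≥ 368/3.

m = 48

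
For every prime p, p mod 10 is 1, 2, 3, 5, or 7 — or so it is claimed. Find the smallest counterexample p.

p = 19

p = 2: 2 mod 10 = 2.
p = 3: 3 mod 10 = 3.
p = 5: 5 mod 10 = 5.
p = 7: 7 mod 10 = 7.
p = 11: 11 mod 10 = 1.
p = 13: 13 mod 10 = 3.
p = 17: 17 mod 10 = 7.
p = 19: 19 mod 10 = 9 — not in {1, 2, 3, 5, 7}.
So p = 19 is the smallest counterexample.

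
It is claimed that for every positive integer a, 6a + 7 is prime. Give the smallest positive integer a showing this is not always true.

a = 3

We need the least positive integer a for which 6a + 7 is not prime.
For a = 1, 2 the conclusion holds.
a = 3: 6a + 7 = 25 = 5 × 5, composite.
Hence a = 3 is a counterexample.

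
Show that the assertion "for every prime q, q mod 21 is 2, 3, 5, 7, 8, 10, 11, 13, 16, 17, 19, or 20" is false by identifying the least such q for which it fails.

We need the least prime q for which the claim fails.
For q = 2, 3, 5, 7, …, 31, 37, 41 the conclusion holds.
q = 43: 43 mod 21 = 1 — not in {2, 3, 5, 7, 8, 10, 11, 13, 16, 17, 19, 20}.
Hence q = 43 is a counterexample.

q = 43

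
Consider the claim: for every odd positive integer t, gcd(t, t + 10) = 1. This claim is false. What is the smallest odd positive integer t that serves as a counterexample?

t = 1: gcd(1, 11) = 1.
t = 3: gcd(3, 13) = 1.
t = 5: gcd(5, 15) = 5.
Hence t = 5 is a counterexample.

t = 5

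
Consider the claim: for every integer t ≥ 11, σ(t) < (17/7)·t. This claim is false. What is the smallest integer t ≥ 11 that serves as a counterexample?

t = 24

For t = 11, 12, 13, 14, …, 21, 22, 23 the conclusion holds.
t = 24: σ(24) = 60; 60 ≥ 408/7.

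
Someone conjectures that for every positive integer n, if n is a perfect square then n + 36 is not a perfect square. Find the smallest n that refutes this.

Check each positive integer n in order until n is a perfect square but n + 36 is a perfect square.
n = 1: 1 + 36 = 37, not a perfect square.
n = 4: 4 + 36 = 40, not a perfect square.
n = 9: 9 + 36 = 45, not a perfect square.
n = 16: 16 + 36 = 52, not a perfect square.
n = 25: 25 + 36 = 61, not a perfect square.
n = 36: 36 + 36 = 72, not a perfect square.
n = 49: 49 + 36 = 85, not a perfect square.
n = 64: 64 = 8² and 64 + 36 = 100 = 10².
Thus n = 64 disproves the claim, and no smaller n works.

n = 64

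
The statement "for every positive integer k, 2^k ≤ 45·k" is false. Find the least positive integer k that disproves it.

A counterexample is any positive integer k such that 2^k > 45·k; we check each in order.
For k = 1, 2, 3, 4, 5, 6, 7, 8 the conclusion holds.
k = 9: 2^k = 512 and 45·k = 405, so 512 > 405.
Hence k = 9 is a counterexample.

k = 9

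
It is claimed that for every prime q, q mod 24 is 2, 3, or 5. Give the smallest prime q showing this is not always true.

A counterexample is any prime q such that the claim fails; we check each in order.
q = 2: 2 mod 24 = 2.
q = 3: 3 mod 24 = 3.
q = 5: 5 mod 24 = 5.
q = 7: 7 mod 24 = 7 — not in {2, 3, 5}.
So q = 7 is the smallest counterexample.

q = 7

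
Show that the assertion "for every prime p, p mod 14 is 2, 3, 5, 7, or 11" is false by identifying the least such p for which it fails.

For p = 2, 3, 5, 7, 11 the conclusion holds.
p = 13: 13 mod 14 = 13 — not in {2, 3, 5, 7, 11}.
So p = 13 is the smallest counterexample.

p = 13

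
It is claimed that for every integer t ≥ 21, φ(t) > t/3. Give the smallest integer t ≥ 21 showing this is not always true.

t = 24

Check each integer t ≥ 21 in order until the claim fails.
For t = 21, 22, 23 the conclusion holds.
t = 24: φ(24) = 8 and 24/3 = 8, so φ(24) ≤ 24/3.
Thus t = 24 disproves the claim, and no smaller t works.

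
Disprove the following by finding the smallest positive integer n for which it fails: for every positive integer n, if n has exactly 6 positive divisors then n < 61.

The first 9 eligible values, up to n = 52, all satisfy the conclusion.
n = 63: τ(63) = 6; 63 ≥ 61.
So n = 63 is the smallest counterexample.

n = 63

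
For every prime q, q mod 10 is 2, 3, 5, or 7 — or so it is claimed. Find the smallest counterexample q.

A counterexample is any prime q such that the claim fails; we check each in order.
For q = 2, 3, 5, 7 the conclusion holds.
q = 11: 11 mod 10 = 1 — not in {2, 3, 5, 7}.
Hence q = 11 is a counterexample.

q = 11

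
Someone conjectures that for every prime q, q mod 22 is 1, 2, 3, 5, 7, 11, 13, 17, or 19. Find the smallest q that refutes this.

q = 31

For q = 2, 3, 5, 7, 11, 13, 17, 19, 23, 29 the conclusion holds.
q = 31: 31 mod 22 = 9 — not in {1, 2, 3, 5, 7, 11, 13, 17, 19}.
So q = 31 is the smallest counterexample.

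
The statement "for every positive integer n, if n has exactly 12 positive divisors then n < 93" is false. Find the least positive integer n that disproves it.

n = 96

A counterexample is any positive integer n such that n has exactly 12 positive divisors but the claim fails; we check each in order.
The first 4 eligible values, up to n = 90, all satisfy the conclusion.
n = 96: τ(96) = 12; 96 ≥ 93.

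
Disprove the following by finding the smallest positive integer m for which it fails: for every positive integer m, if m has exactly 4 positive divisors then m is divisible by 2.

m = 15

m = 6: τ(6) = 4; 6 mod 2 = 0.
m = 8: τ(8) = 4; 8 mod 2 = 0.
m = 10: τ(10) = 4; 10 mod 2 = 0.
m = 14: τ(14) = 4; 14 mod 2 = 0.
m = 15: τ(15) = 4; 15 mod 2 = 1.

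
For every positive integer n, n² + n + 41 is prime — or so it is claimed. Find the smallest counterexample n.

n = 40

A counterexample is any positive integer n such that n² + n + 41 is not prime; we check each in order.
For n = 1, 2, 3, 4, …, 37, 38, 39 the conclusion holds.
n = 40: n² + n + 41 = 1681 = 41 × 41, composite.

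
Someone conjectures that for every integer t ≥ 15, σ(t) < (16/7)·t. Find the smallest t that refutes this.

We need the least integer t ≥ 15 for which the claim fails.
For t = 15, 16, 17, 18, 19, 20, 21, 22, 23 the conclusion holds.
t = 24: σ(24) = 60; 60 ≥ 384/7.
Thus t = 24 disproves the claim, and no smaller t works.

t = 24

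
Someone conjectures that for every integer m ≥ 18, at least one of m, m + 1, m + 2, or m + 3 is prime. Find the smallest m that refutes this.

The first 6 eligible values, up to m = 23, all satisfy the conclusion.
m = 24: 24 = 2 × 12; 25 = 5 × 5; 26 = 2 × 13; 27 = 3 × 9 — all composite.

m = 24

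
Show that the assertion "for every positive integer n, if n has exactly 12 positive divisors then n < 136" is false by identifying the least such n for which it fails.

n = 60: τ(60) = 12; 60 < 136.
n = 72: τ(72) = 12; 72 < 136.
n = 84: τ(84) = 12; 84 < 136.
n = 90: τ(90) = 12; 90 < 136.
n = 96: τ(96) = 12; 96 < 136.
n = 108: τ(108) = 12; 108 < 136.
n = 126: τ(126) = 12; 126 < 136.
n = 132: τ(132) = 12; 132 < 136.
n = 140: τ(140) = 12; 140 ≥ 136.

n = 140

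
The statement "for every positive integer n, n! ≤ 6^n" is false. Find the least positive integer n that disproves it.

A counterexample is any positive integer n such that n! > 6^n; we check each in order.
The first 13 eligible values, up to n = 13, all satisfy the conclusion.
n = 14: n! = 87178291200 and 6^n = 78364164096, so 87178291200 > 78364164096.
Hence n = 14 is a counterexample.

n = 14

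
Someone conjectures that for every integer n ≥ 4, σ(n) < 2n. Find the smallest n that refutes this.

Check each integer n ≥ 4 in order until the claim fails.
n = 4: σ(4) = 7; 7 < 8.
n = 5: σ(5) = 6; 6 < 10.
n = 6: σ(6) = 12; 12 ≥ 12.

n = 6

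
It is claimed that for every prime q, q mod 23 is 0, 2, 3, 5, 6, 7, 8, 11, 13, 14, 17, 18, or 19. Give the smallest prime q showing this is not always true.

Check each prime q in order until the claim fails.
The first 13 eligible values, up to q = 41, all satisfy the conclusion.
q = 43: 43 mod 23 = 20 — not in {0, 2, 3, 5, 6, 7, 8, 11, 13, 14, 17, 18, 19}.
Thus q = 43 disproves the claim, and no smaller q works.

q = 43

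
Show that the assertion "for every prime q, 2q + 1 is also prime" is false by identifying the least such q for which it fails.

q = 7

A counterexample is any prime q such that 2q + 1 is not prime; we check each in order.
q = 2: 2q + 1 = 5, prime.
q = 3: 2q + 1 = 7, prime.
q = 5: 2q + 1 = 11, prime.
q = 7: 2q + 1 = 15 = 3 × 5, not prime.
Thus q = 7 disproves the claim, and no smaller q works.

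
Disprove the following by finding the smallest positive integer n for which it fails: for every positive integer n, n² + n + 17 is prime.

n = 16

For n = 1, 2, 3, 4, …, 13, 14, 15 the conclusion holds.
n = 16: n² + n + 17 = 289 = 17 × 17, composite.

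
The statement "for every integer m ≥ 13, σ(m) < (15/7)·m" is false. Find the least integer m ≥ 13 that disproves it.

m = 18

For m = 13, 14, 15, 16, 17 the conclusion holds.
m = 18: σ(18) = 39; 39 ≥ 270/7.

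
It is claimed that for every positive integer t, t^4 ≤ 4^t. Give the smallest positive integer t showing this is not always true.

t = 3

A counterexample is any positive integer t such that t^4 > 4^t; we check each in order.
t = 1: t^4 = 1 and 4^t = 4, so 1 ≤ 4.
t = 2: t^4 = 16 and 4^t = 16, so 16 ≤ 16.
t = 3: t^4 = 81 and 4^t = 64, so 81 > 64.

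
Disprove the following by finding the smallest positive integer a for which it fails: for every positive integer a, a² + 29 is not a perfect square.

a = 14

We need the least positive integer a for which a² + 29 is a perfect square.
For a = 1, 2, 3, 4, …, 11, 12, 13 the conclusion holds.
a = 14: 14² + 29 = 225 = 15², a perfect square.
Hence a = 14 is a counterexample.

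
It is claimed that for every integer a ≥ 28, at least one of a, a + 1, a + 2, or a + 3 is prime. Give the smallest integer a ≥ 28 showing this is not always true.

a = 32

We need the least integer a ≥ 28 for which a, a + 1, a + 2, a + 3 are all composite.
a = 28: 29 is prime.
a = 29: 29 is prime.
a = 30: 31 is prime.
a = 31: 31 is prime.
a = 32: 32 = 2 × 16; 33 = 3 × 11; 34 = 2 × 17; 35 = 5 × 7 — all composite.
So a = 32 is the smallest counterexample.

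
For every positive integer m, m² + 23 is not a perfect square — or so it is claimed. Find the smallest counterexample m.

A counterexample is any positive integer m such that m² + 23 is a perfect square; we check each in order.
The first 10 eligible values, up to m = 10, all satisfy the conclusion.
m = 11: 11² + 23 = 144 = 12², a perfect square.
Hence m = 11 is a counterexample.

m = 11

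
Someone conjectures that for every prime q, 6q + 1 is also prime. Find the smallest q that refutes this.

Check each prime q in order until 6q + 1 is not prime.
The first 7 eligible values, up to q = 17, all satisfy the conclusion.
q = 19: 6q + 1 = 115 = 5 × 23, not prime.
So q = 19 is the smallest counterexample.

q = 19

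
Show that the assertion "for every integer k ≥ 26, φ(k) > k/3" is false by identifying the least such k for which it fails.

A counterexample is any integer k ≥ 26 such that the claim fails; we check each in order.
The first 4 eligible values, up to k = 29, all satisfy the conclusion.
k = 30: φ(30) = 8 and 30/3 = 10, so φ(30) ≤ 30/3.
Thus k = 30 disproves the claim, and no smaller k works.

k = 30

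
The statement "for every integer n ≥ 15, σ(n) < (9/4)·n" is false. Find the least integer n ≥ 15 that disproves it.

n = 24

A counterexample is any integer n ≥ 15 such that the claim fails; we check each in order.
For n = 15, 16, 17, 18, 19, 20, 21, 22, 23 the conclusion holds.
n = 24: σ(24) = 60; 60 ≥ 54.
Thus n = 24 disproves the claim, and no smaller n works.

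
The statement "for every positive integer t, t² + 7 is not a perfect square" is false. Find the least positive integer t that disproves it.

t = 1: 1² + 7 = 8, not a perfect square.
t = 2: 2² + 7 = 11, not a perfect square.
t = 3: 3² + 7 = 16 = 4², a perfect square.
Thus t = 3 disproves the claim, and no smaller t works.

t = 3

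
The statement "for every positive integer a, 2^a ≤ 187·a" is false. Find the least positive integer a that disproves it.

A counterexample is any positive integer a such that 2^a > 187·a; we check each in order.
For a = 1, 2, 3, 4, …, 9, 10, 11 the conclusion holds.
a = 12: 2^a = 4096 and 187·a = 2244, so 4096 > 2244.

a = 12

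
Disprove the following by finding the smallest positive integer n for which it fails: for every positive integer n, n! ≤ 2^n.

Check each positive integer n in order until n! > 2^n.
n = 1: n! = 1 and 2^n = 2, so 1 ≤ 2.
n = 2: n! = 2 and 2^n = 4, so 2 ≤ 4.
n = 3: n! = 6 and 2^n = 8, so 6 ≤ 8.
n = 4: n! = 24 and 2^n = 16, so 24 > 16.

n = 4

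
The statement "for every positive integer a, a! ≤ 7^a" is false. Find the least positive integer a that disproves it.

Check each positive integer a in order until a! > 7^a.
For a = 1, 2, 3, 4, …, 14, 15, 16 the conclusion holds.
a = 17: a! = 355687428096000 and 7^a = 232630513987207, so 355687428096000 > 232630513987207.
So a = 17 is the smallest counterexample.

a = 17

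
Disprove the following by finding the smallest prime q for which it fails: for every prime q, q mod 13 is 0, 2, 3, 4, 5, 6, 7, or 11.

q = 23

Check each prime q in order until the claim fails.
The first 8 eligible values, up to q = 19, all satisfy the conclusion.
q = 23: 23 mod 13 = 10 — not in {0, 2, 3, 4, 5, 6, 7, 11}.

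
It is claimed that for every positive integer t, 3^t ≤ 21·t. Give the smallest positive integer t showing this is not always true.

t = 5

We need the least positive integer t for which 3^t > 21·t.
t = 1: 3^t = 3 and 21·t = 21, so 3 ≤ 21.
t = 2: 3^t = 9 and 21·t = 42, so 9 ≤ 42.
t = 3: 3^t = 27 and 21·t = 63, so 27 ≤ 63.
t = 4: 3^t = 81 and 21·t = 84, so 81 ≤ 84.
t = 5: 3^t = 243 and 21·t = 105, so 243 > 105.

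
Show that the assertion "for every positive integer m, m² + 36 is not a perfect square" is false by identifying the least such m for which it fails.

Check each positive integer m in order until m² + 36 is a perfect square.
The first 7 eligible values, up to m = 7, all satisfy the conclusion.
m = 8: 8² + 36 = 100 = 10², a perfect square.
Hence m = 8 is a counterexample.

m = 8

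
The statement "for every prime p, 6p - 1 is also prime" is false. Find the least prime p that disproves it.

Check each prime p in order until 6p - 1 is not prime.
For p = 2, 3, 5, 7 the conclusion holds.
p = 11: 6p - 1 = 65 = 5 × 13, not prime.

p = 11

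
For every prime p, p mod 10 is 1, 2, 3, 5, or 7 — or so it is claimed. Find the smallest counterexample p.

p = 19

A counterexample is any prime p such that the claim fails; we check each in order.
p = 2: 2 mod 10 = 2.
p = 3: 3 mod 10 = 3.
p = 5: 5 mod 10 = 5.
p = 7: 7 mod 10 = 7.
p = 11: 11 mod 10 = 1.
p = 13: 13 mod 10 = 3.
p = 17: 17 mod 10 = 7.
p = 19: 19 mod 10 = 9 — not in {1, 2, 3, 5, 7}.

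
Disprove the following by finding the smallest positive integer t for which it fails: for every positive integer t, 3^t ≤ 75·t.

Check each positive integer t in order until 3^t > 75·t.
For t = 1, 2, 3, 4, 5 the conclusion holds.
t = 6: 3^t = 729 and 75·t = 450, so 729 > 450.
Hence t = 6 is a counterexample.

t = 6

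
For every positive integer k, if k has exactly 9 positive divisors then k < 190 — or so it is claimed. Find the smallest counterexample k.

k = 196

For k = 36, 100 the conclusion holds.
k = 196: τ(196) = 9; 196 ≥ 190.
Thus k = 196 disproves the claim, and no smaller k works.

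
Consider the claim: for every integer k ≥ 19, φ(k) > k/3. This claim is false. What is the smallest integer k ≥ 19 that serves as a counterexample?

k = 24

A counterexample is any integer k ≥ 19 such that the claim fails; we check each in order.
For k = 19, 20, 21, 22, 23 the conclusion holds.
k = 24: φ(24) = 8 and 24/3 = 8, so φ(24) ≤ 24/3.
Thus k = 24 disproves the claim, and no smaller k works.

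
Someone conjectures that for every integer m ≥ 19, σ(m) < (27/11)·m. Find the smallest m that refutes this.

m = 24

A counterexample is any integer m ≥ 19 such that the claim fails; we check each in order.
m = 19: σ(19) = 20; 20 < 513/11.
m = 20: σ(20) = 42; 42 < 540/11.
m = 21: σ(21) = 32; 32 < 567/11.
m = 22: σ(22) = 36; 36 < 54.
m = 23: σ(23) = 24; 24 < 621/11.
m = 24: σ(24) = 60; 60 ≥ 648/11.
Thus m = 24 disproves the claim, and no smaller m works.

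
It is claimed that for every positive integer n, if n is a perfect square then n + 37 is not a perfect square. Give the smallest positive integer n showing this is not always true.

We need the least positive integer n for which n is a perfect square but n + 37 is a perfect square.
For n = 1, 4, 9, 16, …, 225, 256, 289 the conclusion holds.
n = 324: 324 = 18² and 324 + 37 = 361 = 19².
Hence n = 324 is a counterexample.

n = 324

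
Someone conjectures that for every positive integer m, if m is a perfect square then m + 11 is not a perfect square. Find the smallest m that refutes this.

A counterexample is any positive integer m such that m is a perfect square but m + 11 is a perfect square; we check each in order.
m = 1: 1 + 11 = 12, not a perfect square.
m = 4: 4 + 11 = 15, not a perfect square.
m = 9: 9 + 11 = 20, not a perfect square.
m = 16: 16 + 11 = 27, not a perfect square.
m = 25: 25 = 5² and 25 + 11 = 36 = 6².
Thus m = 25 disproves the claim, and no smaller m works.

m = 25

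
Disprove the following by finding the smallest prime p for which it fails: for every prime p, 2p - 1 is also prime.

For p = 2, 3 the conclusion holds.
p = 5: 2p - 1 = 9 = 3 × 3, not prime.
So p = 5 is the smallest counterexample.

p = 5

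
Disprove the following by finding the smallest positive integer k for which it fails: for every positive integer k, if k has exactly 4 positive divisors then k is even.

We need the least positive integer k for which k has exactly 4 positive divisors but k is odd.
For k = 6, 8, 10, 14 the conclusion holds.
k = 15: divisors of 15: 1, 3, 5, 15; 15 is odd.

k = 15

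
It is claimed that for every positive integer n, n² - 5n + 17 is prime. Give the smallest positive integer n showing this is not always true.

n = 13

A counterexample is any positive integer n such that n² - 5n + 17 is not prime; we check each in order.
The first 12 eligible values, up to n = 12, all satisfy the conclusion.
n = 13: n² - 5n + 17 = 121 = 11 × 11, composite.
Thus n = 13 disproves the claim, and no smaller n works.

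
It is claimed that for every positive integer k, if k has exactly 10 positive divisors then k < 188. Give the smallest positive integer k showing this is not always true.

k = 208

A counterexample is any positive integer k such that k has exactly 10 positive divisors but the claim fails; we check each in order.
The first 5 eligible values, up to k = 176, all satisfy the conclusion.
k = 208: τ(208) = 10; 208 ≥ 188.
So k = 208 is the smallest counterexample.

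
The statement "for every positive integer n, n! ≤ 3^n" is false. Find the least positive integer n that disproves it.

n = 7

Check each positive integer n in order until n! > 3^n.
n = 1: n! = 1 and 3^n = 3, so 1 ≤ 3.
n = 2: n! = 2 and 3^n = 9, so 2 ≤ 9.
n = 3: n! = 6 and 3^n = 27, so 6 ≤ 27.
n = 4: n! = 24 and 3^n = 81, so 24 ≤ 81.
n = 5: n! = 120 and 3^n = 243, so 120 ≤ 243.
n = 6: n! = 720 and 3^n = 729, so 720 ≤ 729.
n = 7: n! = 5040 and 3^n = 2187, so 5040 > 2187.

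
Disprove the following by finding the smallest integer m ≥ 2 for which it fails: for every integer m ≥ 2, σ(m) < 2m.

m = 6

A counterexample is any integer m ≥ 2 such that the claim fails; we check each in order.
The first 4 eligible values, up to m = 5, all satisfy the conclusion.
m = 6: σ(6) = 12; 12 ≥ 12.
So m = 6 is the smallest counterexample.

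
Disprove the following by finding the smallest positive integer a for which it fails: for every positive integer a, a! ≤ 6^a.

a = 14

Check each positive integer a in order until a! > 6^a.
For a = 1, 2, 3, 4, …, 11, 12, 13 the conclusion holds.
a = 14: a! = 87178291200 and 6^a = 78364164096, so 87178291200 > 78364164096.
So a = 14 is the smallest counterexample.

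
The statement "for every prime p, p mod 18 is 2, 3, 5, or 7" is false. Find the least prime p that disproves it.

p = 11

The first 4 eligible values, up to p = 7, all satisfy the conclusion.
p = 11: 11 mod 18 = 11 — not in {2, 3, 5, 7}.
Hence p = 11 is a counterexample.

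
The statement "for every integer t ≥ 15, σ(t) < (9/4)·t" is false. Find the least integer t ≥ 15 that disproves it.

t = 24

We need the least integer t ≥ 15 for which the claim fails.
For t = 15, 16, 17, 18, 19, 20, 21, 22, 23 the conclusion holds.
t = 24: σ(24) = 60; 60 ≥ 54.
Thus t = 24 disproves the claim, and no smaller t works.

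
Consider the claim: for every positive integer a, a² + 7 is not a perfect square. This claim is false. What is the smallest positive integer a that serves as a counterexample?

a = 3

We need the least positive integer a for which a² + 7 is a perfect square.
a = 1: 1² + 7 = 8, not a perfect square.
a = 2: 2² + 7 = 11, not a perfect square.
a = 3: 3² + 7 = 16 = 4², a perfect square.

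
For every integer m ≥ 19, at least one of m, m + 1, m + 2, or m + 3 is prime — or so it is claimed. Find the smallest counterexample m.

m = 24

Check each integer m ≥ 19 in order until m, m + 1, m + 2, m + 3 are all composite.
For m = 19, 20, 21, 22, 23 the conclusion holds.
m = 24: 24 = 2 × 12; 25 = 5 × 5; 26 = 2 × 13; 27 = 3 × 9 — all composite.
Hence m = 24 is a counterexample.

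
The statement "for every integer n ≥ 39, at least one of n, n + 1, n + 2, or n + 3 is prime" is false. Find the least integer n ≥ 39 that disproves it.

n = 48

Check each integer n ≥ 39 in order until n, n + 1, n + 2, n + 3 are all composite.
The first 9 eligible values, up to n = 47, all satisfy the conclusion.
n = 48: 48 = 2 × 24; 49 = 7 × 7; 50 = 2 × 25; 51 = 3 × 17 — all composite.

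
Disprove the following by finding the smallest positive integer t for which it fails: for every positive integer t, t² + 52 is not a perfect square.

For t = 1, 2, 3, 4, …, 9, 10, 11 the conclusion holds.
t = 12: 12² + 52 = 196 = 14², a perfect square.
Thus t = 12 disproves the claim, and no smaller t works.

t = 12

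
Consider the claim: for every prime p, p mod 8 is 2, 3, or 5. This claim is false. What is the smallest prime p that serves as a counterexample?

For p = 2, 3, 5 the conclusion holds.
p = 7: 7 mod 8 = 7 — not in {2, 3, 5}.
So p = 7 is the smallest counterexample.

p = 7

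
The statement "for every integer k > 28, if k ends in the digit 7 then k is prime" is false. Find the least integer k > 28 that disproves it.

A counterexample is any integer k > 28 such that k ends in the digit 7 but k is not prime; we check each in order.
For k = 37, 47 the conclusion holds.
k = 57: 57 ends in 7; 57 = 3 × 19, composite.
So k = 57 is the smallest counterexample.

k = 57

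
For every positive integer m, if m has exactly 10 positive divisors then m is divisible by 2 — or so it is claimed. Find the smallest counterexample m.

m = 405

We need the least positive integer m for which m has exactly 10 positive divisors but m is not divisible by 2.
For m = 48, 80, 112, 162, 176, 208, 272, 304, 368 the conclusion holds.
m = 405: τ(405) = 10; 405 mod 2 = 1.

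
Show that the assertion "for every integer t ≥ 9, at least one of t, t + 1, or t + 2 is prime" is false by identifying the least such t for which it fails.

t = 14

We need the least integer t ≥ 9 for which t, t + 1, t + 2 are all composite.
t = 9: 11 is prime.
t = 10: 11 is prime.
t = 11: 11 is prime.
t = 12: 13 is prime.
t = 13: 13 is prime.
t = 14: 14 = 2 × 7; 15 = 3 × 5; 16 = 2 × 8 — all composite.
Hence t = 14 is a counterexample.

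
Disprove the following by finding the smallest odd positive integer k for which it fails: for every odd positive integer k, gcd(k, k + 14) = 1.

For k = 1, 3, 5 the conclusion holds.
k = 7: gcd(7, 21) = 7.
Thus k = 7 disproves the claim, and no smaller k works.

k = 7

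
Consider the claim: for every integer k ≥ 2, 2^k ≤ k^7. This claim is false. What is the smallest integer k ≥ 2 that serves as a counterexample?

k = 37

For k = 2, 3, 4, 5, …, 34, 35, 36 the conclusion holds.
k = 37: 2^k = 137438953472 and k^7 = 94931877133, so 137438953472 > 94931877133.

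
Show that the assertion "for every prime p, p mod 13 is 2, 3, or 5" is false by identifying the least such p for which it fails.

We need the least prime p for which the claim fails.
p = 2: 2 mod 13 = 2.
p = 3: 3 mod 13 = 3.
p = 5: 5 mod 13 = 5.
p = 7: 7 mod 13 = 7 — not in {2, 3, 5}.
So p = 7 is the smallest counterexample.

p = 7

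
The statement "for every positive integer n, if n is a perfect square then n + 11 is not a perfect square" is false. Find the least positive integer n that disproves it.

n = 1: 1 + 11 = 12, not a perfect square.
n = 4: 4 + 11 = 15, not a perfect square.
n = 9: 9 + 11 = 20, not a perfect square.
n = 16: 16 + 11 = 27, not a perfect square.
n = 25: 25 = 5² and 25 + 11 = 36 = 6².

n = 25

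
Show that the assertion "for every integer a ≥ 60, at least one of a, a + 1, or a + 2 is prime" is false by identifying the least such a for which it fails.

Check each integer a ≥ 60 in order until a, a + 1, a + 2 are all composite.
a = 60: 61 is prime.
a = 61: 61 is prime.
a = 62: 62 = 2 × 31; 63 = 3 × 21; 64 = 2 × 32 — all composite.
Thus a = 62 disproves the claim, and no smaller a works.

a = 62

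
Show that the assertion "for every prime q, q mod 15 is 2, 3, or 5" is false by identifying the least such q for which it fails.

A counterexample is any prime q such that the claim fails; we check each in order.
q = 2: 2 mod 15 = 2.
q = 3: 3 mod 15 = 3.
q = 5: 5 mod 15 = 5.
q = 7: 7 mod 15 = 7 — not in {2, 3, 5}.
Thus q = 7 disproves the claim, and no smaller q works.

q = 7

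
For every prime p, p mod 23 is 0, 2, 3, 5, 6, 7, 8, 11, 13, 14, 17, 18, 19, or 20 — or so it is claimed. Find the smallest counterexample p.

p = 47

For p = 2, 3, 5, 7, …, 37, 41, 43 the conclusion holds.
p = 47: 47 mod 23 = 1 — not in {0, 2, 3, 5, 6, 7, 8, 11, 13, 14, 17, 18, 19, 20}.
Thus p = 47 disproves the claim, and no smaller p works.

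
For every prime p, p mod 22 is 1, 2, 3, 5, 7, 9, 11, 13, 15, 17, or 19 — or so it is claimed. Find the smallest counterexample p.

p = 43

A counterexample is any prime p such that the claim fails; we check each in order.
The first 13 eligible values, up to p = 41, all satisfy the conclusion.
p = 43: 43 mod 22 = 21 — not in {1, 2, 3, 5, 7, 9, 11, 13, 15, 17, 19}.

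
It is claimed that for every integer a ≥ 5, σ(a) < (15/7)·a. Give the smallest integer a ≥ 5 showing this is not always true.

We need the least integer a ≥ 5 for which the claim fails.
For a = 5, 6, 7, 8, 9, 10, 11 the conclusion holds.
a = 12: σ(12) = 28; 28 ≥ 180/7.
So a = 12 is the smallest counterexample.

a = 12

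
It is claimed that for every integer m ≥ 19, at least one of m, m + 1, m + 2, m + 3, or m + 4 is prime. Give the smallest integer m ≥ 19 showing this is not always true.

Check each integer m ≥ 19 in order until m, m + 1, m + 2, m + 3, m + 4 are all composite.
The first 5 eligible values, up to m = 23, all satisfy the conclusion.
m = 24: 24 = 2 × 12; 25 = 5 × 5; 26 = 2 × 13; 27 = 3 × 9; 28 = 2 × 14 — all composite.

m = 24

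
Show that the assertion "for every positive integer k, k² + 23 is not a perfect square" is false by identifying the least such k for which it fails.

We need the least positive integer k for which k² + 23 is a perfect square.
The first 10 eligible values, up to k = 10, all satisfy the conclusion.
k = 11: 11² + 23 = 144 = 12², a perfect square.
Hence k = 11 is a counterexample.

k = 11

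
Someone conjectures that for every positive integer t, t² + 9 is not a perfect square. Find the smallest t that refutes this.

We need the least positive integer t for which t² + 9 is a perfect square.
t = 1: 1² + 9 = 10, not a perfect square.
t = 2: 2² + 9 = 13, not a perfect square.
t = 3: 3² + 9 = 18, not a perfect square.
t = 4: 4² + 9 = 25 = 5², a perfect square.

t = 4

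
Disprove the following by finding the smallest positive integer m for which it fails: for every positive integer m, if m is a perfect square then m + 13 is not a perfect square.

Check each positive integer m in order until m is a perfect square but m + 13 is a perfect square.
m = 1: 1 + 13 = 14, not a perfect square.
m = 4: 4 + 13 = 17, not a perfect square.
m = 9: 9 + 13 = 22, not a perfect square.
m = 16: 16 + 13 = 29, not a perfect square.
m = 25: 25 + 13 = 38, not a perfect square.
m = 36: 36 = 6² and 36 + 13 = 49 = 7².

m = 36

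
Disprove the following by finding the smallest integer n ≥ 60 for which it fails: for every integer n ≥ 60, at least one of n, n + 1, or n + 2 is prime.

We need the least integer n ≥ 60 for which n, n + 1, n + 2 are all composite.
For n = 60, 61 the conclusion holds.
n = 62: 62 = 2 × 31; 63 = 3 × 21; 64 = 2 × 32 — all composite.

n = 62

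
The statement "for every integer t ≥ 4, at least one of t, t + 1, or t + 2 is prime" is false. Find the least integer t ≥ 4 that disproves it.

t = 8

Check each integer t ≥ 4 in order until t, t + 1, t + 2 are all composite.
t = 4: 5 is prime.
t = 5: 5 is prime.
t = 6: 7 is prime.
t = 7: 7 is prime.
t = 8: 8 = 2 × 4; 9 = 3 × 3; 10 = 2 × 5 — all composite.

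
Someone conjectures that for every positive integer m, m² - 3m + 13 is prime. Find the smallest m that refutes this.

m = 12

For m = 1, 2, 3, 4, …, 9, 10, 11 the conclusion holds.
m = 12: m² - 3m + 13 = 121 = 11 × 11, composite.
So m = 12 is the smallest counterexample.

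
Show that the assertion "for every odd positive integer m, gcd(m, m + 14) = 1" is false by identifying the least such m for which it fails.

m = 1: gcd(1, 15) = 1.
m = 3: gcd(3, 17) = 1.
m = 5: gcd(5, 19) = 1.
m = 7: gcd(7, 21) = 7.
Hence m = 7 is a counterexample.

m = 7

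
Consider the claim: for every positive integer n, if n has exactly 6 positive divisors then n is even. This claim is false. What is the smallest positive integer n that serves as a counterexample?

n = 45

A counterexample is any positive integer n such that n has exactly 6 positive divisors but n is odd; we check each in order.
n = 12: divisors of 12: 1, 2, 3, 4, 6, 12; 12 is even.
n = 18: divisors of 18: 1, 2, 3, 6, 9, 18; 18 is even.
n = 20: divisors of 20: 1, 2, 4, 5, 10, 20; 20 is even.
n = 28: divisors of 28: 1, 2, 4, 7, 14, 28; 28 is even.
n = 32: divisors of 32: 1, 2, 4, 8, 16, 32; 32 is even.
n = 44: divisors of 44: 1, 2, 4, 11, 22, 44; 44 is even.
n = 45: divisors of 45: 1, 3, 5, 9, 15, 45; 45 is odd.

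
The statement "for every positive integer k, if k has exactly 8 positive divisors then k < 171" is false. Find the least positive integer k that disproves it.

For k = 24, 30, 40, 42, …, 154, 165, 170 the conclusion holds.
k = 174: τ(174) = 8; 174 ≥ 171.
Hence k = 174 is a counterexample.

k = 174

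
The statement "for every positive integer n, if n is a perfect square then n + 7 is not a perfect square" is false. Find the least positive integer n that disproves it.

n = 1: 1 + 7 = 8, not a perfect square.
n = 4: 4 + 7 = 11, not a perfect square.
n = 9: 9 = 3² and 9 + 7 = 16 = 4².
So n = 9 is the smallest counterexample.

n = 9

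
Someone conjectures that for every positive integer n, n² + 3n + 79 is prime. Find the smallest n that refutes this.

n = 5

Check each positive integer n in order until n² + 3n + 79 is not prime.
n = 1: n² + 3n + 79 = 83, prime.
n = 2: n² + 3n + 79 = 89, prime.
n = 3: n² + 3n + 79 = 97, prime.
n = 4: n² + 3n + 79 = 107, prime.
n = 5: n² + 3n + 79 = 119 = 7 × 17, composite.
Thus n = 5 disproves the claim, and no smaller n works.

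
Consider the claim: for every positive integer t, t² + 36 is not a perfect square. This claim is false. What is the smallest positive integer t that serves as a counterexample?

t = 8

We need the least positive integer t for which t² + 36 is a perfect square.
t = 1: 1² + 36 = 37, not a perfect square.
t = 2: 2² + 36 = 40, not a perfect square.
t = 3: 3² + 36 = 45, not a perfect square.
t = 4: 4² + 36 = 52, not a perfect square.
t = 5: 5² + 36 = 61, not a perfect square.
t = 6: 6² + 36 = 72, not a perfect square.
t = 7: 7² + 36 = 85, not a perfect square.
t = 8: 8² + 36 = 100 = 10², a perfect square.
Hence t = 8 is a counterexample.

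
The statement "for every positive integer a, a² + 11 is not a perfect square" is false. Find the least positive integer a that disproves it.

We need the least positive integer a for which a² + 11 is a perfect square.
a = 1: 1² + 11 = 12, not a perfect square.
a = 2: 2² + 11 = 15, not a perfect square.
a = 3: 3² + 11 = 20, not a perfect square.
a = 4: 4² + 11 = 27, not a perfect square.
a = 5: 5² + 11 = 36 = 6², a perfect square.

a = 5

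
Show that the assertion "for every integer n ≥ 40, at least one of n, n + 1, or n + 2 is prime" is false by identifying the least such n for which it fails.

n = 44

We need the least integer n ≥ 40 for which n, n + 1, n + 2 are all composite.
n = 40: 41 is prime.
n = 41: 41 is prime.
n = 42: 43 is prime.
n = 43: 43 is prime.
n = 44: 44 = 2 × 22; 45 = 3 × 15; 46 = 2 × 23 — all composite.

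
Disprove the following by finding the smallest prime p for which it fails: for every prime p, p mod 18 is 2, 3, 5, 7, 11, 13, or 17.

p = 2: 2 mod 18 = 2.
p = 3: 3 mod 18 = 3.
p = 5: 5 mod 18 = 5.
p = 7: 7 mod 18 = 7.
p = 11: 11 mod 18 = 11.
p = 13: 13 mod 18 = 13.
p = 17: 17 mod 18 = 17.
p = 19: 19 mod 18 = 1 — not in {2, 3, 5, 7, 11, 13, 17}.
Hence p = 19 is a counterexample.

p = 19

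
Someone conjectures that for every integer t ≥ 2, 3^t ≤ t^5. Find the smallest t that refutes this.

Check each integer t ≥ 2 in order until 3^t > t^5.
For t = 2, 3, 4, 5, 6, 7, 8, 9, 10 the conclusion holds.
t = 11: 3^t = 177147 and t^5 = 161051, so 177147 > 161051.
So t = 11 is the smallest counterexample.

t = 11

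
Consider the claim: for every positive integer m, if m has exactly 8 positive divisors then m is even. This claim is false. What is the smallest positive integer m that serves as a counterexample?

m = 105

Check each positive integer m in order until m has exactly 8 positive divisors but m is odd.
For m = 24, 30, 40, 42, …, 88, 102, 104 the conclusion holds.
m = 105: divisors of 105: 1, 3, 5, 7, 15, 21, 35, 105; 105 is odd.
Hence m = 105 is a counterexample.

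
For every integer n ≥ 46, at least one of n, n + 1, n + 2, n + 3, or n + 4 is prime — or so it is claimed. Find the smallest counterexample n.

A counterexample is any integer n ≥ 46 such that n, n + 1, n + 2, n + 3, n + 4 are all composite; we check each in order.
For n = 46, 47 the conclusion holds.
n = 48: 48 = 2 × 24; 49 = 7 × 7; 50 = 2 × 25; 51 = 3 × 17; 52 = 2 × 26 — all composite.
Thus n = 48 disproves the claim, and no smaller n works.

n = 48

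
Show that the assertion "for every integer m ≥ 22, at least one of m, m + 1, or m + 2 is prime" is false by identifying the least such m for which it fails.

We need the least integer m ≥ 22 for which m, m + 1, m + 2 are all composite.
For m = 22, 23 the conclusion holds.
m = 24: 24 = 2 × 12; 25 = 5 × 5; 26 = 2 × 13 — all composite.

m = 24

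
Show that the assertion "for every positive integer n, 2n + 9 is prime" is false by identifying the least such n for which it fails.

n = 3

A counterexample is any positive integer n such that 2n + 9 is not prime; we check each in order.
n = 1: 2n + 9 = 11, prime.
n = 2: 2n + 9 = 13, prime.
n = 3: 2n + 9 = 15 = 3 × 5, composite.
Thus n = 3 disproves the claim, and no smaller n works.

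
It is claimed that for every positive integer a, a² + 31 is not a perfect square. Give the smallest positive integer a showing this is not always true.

A counterexample is any positive integer a such that a² + 31 is a perfect square; we check each in order.
The first 14 eligible values, up to a = 14, all satisfy the conclusion.
a = 15: 15² + 31 = 256 = 16², a perfect square.
Hence a = 15 is a counterexample.

a = 15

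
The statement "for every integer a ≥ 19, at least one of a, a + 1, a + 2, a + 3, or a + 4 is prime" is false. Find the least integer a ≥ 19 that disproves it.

a = 24

Check each integer a ≥ 19 in order until a, a + 1, a + 2, a + 3, a + 4 are all composite.
a = 19: 19 is prime.
a = 20: 23 is prime.
a = 21: 23 is prime.
a = 22: 23 is prime.
a = 23: 23 is prime.
a = 24: 24 = 2 × 12; 25 = 5 × 5; 26 = 2 × 13; 27 = 3 × 9; 28 = 2 × 14 — all composite.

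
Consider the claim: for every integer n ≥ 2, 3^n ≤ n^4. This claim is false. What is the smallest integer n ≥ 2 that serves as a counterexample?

n = 8

A counterexample is any integer n ≥ 2 such that 3^n > n^4; we check each in order.
For n = 2, 3, 4, 5, 6, 7 the conclusion holds.
n = 8: 3^n = 6561 and n^4 = 4096, so 6561 > 4096.
So n = 8 is the smallest counterexample.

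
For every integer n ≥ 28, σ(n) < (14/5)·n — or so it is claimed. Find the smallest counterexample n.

n = 60

Check each integer n ≥ 28 in order until the claim fails.
The first 32 eligible values, up to n = 59, all satisfy the conclusion.
n = 60: σ(60) = 168; 168 ≥ 168.
Thus n = 60 disproves the claim, and no smaller n works.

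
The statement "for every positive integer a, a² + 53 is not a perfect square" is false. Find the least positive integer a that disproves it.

A counterexample is any positive integer a such that a² + 53 is a perfect square; we check each in order.
The first 25 eligible values, up to a = 25, all satisfy the conclusion.
a = 26: 26² + 53 = 729 = 27², a perfect square.

a = 26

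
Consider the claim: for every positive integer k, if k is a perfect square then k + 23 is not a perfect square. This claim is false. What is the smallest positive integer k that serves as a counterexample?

k = 121

A counterexample is any positive integer k such that k is a perfect square but k + 23 is a perfect square; we check each in order.
For k = 1, 4, 9, 16, 25, 36, 49, 64, 81, 100 the conclusion holds.
k = 121: 121 = 11² and 121 + 23 = 144 = 12².
Thus k = 121 disproves the claim, and no smaller k works.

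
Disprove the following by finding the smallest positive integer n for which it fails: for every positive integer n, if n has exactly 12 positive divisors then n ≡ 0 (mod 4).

n = 90

We need the least positive integer n for which n has exactly 12 positive divisors but the claim fails.
For n = 60, 72, 84 the conclusion holds.
n = 90: τ(90) = 12; 90 ≡ 2 (mod 4).
Hence n = 90 is a counterexample.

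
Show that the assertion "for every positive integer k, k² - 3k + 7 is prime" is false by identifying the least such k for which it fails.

k = 6

We need the least positive integer k for which k² - 3k + 7 is not prime.
For k = 1, 2, 3, 4, 5 the conclusion holds.
k = 6: k² - 3k + 7 = 25 = 5 × 5, composite.
So k = 6 is the smallest counterexample.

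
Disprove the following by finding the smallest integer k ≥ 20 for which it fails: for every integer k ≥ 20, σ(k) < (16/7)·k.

k = 24

We need the least integer k ≥ 20 for which the claim fails.
k = 20: σ(20) = 42; 42 < 320/7.
k = 21: σ(21) = 32; 32 < 48.
k = 22: σ(22) = 36; 36 < 352/7.
k = 23: σ(23) = 24; 24 < 368/7.
k = 24: σ(24) = 60; 60 ≥ 384/7.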